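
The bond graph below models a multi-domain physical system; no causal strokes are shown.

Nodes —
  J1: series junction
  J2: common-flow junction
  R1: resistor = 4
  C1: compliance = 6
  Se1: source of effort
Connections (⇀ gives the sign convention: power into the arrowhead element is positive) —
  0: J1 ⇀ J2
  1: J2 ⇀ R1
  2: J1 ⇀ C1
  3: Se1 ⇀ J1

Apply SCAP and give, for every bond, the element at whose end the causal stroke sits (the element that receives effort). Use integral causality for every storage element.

b3 |J1  (Se1: effort source, stroke at far end)
b2 |J1  (C1 integral (e out))
b0 |J2  (closing 1-jn rule on J1)
b1 |R1  (only one flow-in slot at J2)

β0 stroke→J2
β1 stroke→R1
β2 stroke→J1
β3 stroke→J1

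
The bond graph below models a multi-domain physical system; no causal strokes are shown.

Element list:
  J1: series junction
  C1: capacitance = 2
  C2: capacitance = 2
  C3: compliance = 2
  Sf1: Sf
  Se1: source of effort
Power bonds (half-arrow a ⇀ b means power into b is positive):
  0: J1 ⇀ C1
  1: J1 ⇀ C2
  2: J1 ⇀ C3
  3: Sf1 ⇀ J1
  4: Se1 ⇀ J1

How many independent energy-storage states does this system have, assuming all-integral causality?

3  (C1, C2, C3 all integral)

b3 stroke at Sf1  (Sf1: flow source, stroke at near end)
b4 stroke at J1  (Se1 (Se) sets effort on bond)
b0 stroke at J1  (J1 flow already set via bond 3)
b1 stroke at J1  (common-f at J1 fixed by 3)
b2 stroke at J1  (J1 flow already set via bond 3)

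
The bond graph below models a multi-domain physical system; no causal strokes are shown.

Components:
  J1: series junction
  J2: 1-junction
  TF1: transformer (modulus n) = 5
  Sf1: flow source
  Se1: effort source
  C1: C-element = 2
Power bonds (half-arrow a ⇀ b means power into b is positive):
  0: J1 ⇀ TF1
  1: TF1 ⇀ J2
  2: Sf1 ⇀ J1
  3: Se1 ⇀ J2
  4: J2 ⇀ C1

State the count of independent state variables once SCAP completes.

1  (C1 all integral)

bond 2 →Sf1  (Sf1: flow source, stroke at near end)
bond 3 →J2  (Se1 (Se) sets effort on bond)
bond 0 →J1  (common-f at J1 fixed by 2)
bond 1 →TF1  (TF1: transformer flips bond 0)
bond 4 →J2  (J2: bond 1 brought flow, rest push out)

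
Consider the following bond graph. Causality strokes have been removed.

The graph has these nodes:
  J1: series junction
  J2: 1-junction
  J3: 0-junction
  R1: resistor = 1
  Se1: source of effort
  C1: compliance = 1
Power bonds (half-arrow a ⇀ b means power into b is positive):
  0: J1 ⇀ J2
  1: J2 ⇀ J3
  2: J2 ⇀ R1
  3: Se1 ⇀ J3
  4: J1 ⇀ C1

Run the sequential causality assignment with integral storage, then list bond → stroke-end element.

bond 0 |J2
bond 1 |J2
bond 2 |R1
bond 3 |J3
bond 4 |J1

b3 |J3  (Se1 fixes effort; stroke away)
b1 |J2  (J3 effort already set via bond 3)
b4 |J1  (C1 integral (e out))
b0 |J2  (closing 1-jn rule on J1)
b2 |R1  (J2: last free bond brings flow in)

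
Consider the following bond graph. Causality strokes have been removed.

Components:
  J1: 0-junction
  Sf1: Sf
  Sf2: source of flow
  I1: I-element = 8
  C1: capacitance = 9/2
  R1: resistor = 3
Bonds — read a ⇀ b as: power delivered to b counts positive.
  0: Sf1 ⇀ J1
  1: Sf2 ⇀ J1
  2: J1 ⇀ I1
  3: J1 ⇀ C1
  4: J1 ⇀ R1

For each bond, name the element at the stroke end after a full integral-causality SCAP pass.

#0 stroke at Sf1
#1 stroke at Sf2
#2 stroke at I1
#3 stroke at J1
#4 stroke at R1

bond 0 →Sf1  (Sf1 (Sf) sets flow on bond)
bond 1 →Sf2  (source Sf2 imposes f)
bond 2 →I1  (prefer integral on I1)
bond 3 →J1  (C1 outputs effort q/C1)
bond 4 →R1  (0-jn J1 has e-setter on 3)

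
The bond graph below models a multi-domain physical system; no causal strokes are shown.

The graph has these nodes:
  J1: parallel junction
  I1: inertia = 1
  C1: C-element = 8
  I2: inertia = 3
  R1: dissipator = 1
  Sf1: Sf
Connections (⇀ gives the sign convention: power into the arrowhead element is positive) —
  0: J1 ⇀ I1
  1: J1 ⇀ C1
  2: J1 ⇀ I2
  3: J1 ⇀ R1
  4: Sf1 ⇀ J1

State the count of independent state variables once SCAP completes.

b4 →Sf1  (Sf1 fixes flow; stroke at Sf1)
b0 →I1  (I1: I, integral causality)
b1 →J1  (C1 outputs effort q/C1)
b2 →I2  (common-e at J1 fixed by 1)
b3 →R1  (J1 effort already set via bond 1)

3  (C1, I1, I2 all integral)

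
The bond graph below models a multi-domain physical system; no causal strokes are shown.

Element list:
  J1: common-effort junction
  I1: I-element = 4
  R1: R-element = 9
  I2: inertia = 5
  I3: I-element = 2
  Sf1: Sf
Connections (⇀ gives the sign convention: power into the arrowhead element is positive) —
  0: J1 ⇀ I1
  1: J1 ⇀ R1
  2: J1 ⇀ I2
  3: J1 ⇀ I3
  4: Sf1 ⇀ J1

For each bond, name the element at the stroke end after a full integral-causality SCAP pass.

bond 0 |I1
bond 1 |J1
bond 2 |I2
bond 3 |I3
bond 4 |Sf1

bond 4 stroke at Sf1  (source Sf1 imposes f)
bond 0 stroke at I1  (I1 integral (f out))
bond 2 stroke at I2  (I2 integral (f out))
bond 3 stroke at I3  (I3: I, integral causality)
bond 1 stroke at J1  (J1 needs exactly one e-in)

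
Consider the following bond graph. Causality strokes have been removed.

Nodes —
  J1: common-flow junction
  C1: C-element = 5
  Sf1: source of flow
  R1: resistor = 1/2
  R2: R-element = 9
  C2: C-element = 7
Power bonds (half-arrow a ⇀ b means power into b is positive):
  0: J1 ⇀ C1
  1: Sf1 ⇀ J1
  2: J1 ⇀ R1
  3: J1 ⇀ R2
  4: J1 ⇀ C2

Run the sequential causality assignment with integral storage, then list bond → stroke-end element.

#1 →Sf1  (Sf1 (Sf) sets flow on bond)
#0 →J1  (J1: bond 1 brought flow, rest push out)
#2 →J1  (1-jn J1 has f-setter on 1)
#3 →J1  (common-f at J1 fixed by 1)
#4 →J1  (J1 flow already set via bond 1)

#0 stroke at J1
#1 stroke at Sf1
#2 stroke at J1
#3 stroke at J1
#4 stroke at J1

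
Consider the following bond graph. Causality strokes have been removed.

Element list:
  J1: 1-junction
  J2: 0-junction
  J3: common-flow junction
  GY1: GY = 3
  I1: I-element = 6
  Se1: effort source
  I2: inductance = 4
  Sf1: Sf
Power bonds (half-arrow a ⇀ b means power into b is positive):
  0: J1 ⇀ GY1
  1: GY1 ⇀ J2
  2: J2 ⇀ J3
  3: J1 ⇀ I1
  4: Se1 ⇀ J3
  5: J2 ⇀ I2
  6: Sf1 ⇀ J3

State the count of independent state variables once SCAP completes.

2  (I1, I2 all integral)

b4 stroke at J3  (Se1 fixes effort; stroke away)
b6 stroke at Sf1  (Sf1 (Sf) sets flow on bond)
b2 stroke at J3  (J3 flow already set via bond 6)
b3 stroke at I1  (I1 outputs flow p/I1)
b0 stroke at J1  (common-f at J1 fixed by 3)
b1 stroke at J2  (GY1 both-in/both-out from 0)
b5 stroke at I2  (common-e at J2 fixed by 1)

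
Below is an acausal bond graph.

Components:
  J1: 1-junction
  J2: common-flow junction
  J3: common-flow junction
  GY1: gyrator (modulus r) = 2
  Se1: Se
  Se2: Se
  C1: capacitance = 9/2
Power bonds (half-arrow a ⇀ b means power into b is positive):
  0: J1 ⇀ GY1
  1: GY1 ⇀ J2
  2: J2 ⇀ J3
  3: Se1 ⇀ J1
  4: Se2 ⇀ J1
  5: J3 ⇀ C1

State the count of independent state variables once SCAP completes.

bond 3 |J1  (source Se1 imposes e)
bond 4 |J1  (source Se2 imposes e)
bond 0 |GY1  (only one flow-in slot at J1)
bond 1 |GY1  (GY1: gyrator matches bond 0)
bond 2 |J2  (J2: bond 1 brought flow, rest push out)
bond 5 |J3  (J3 flow already set via bond 2)

1  (C1 all integral)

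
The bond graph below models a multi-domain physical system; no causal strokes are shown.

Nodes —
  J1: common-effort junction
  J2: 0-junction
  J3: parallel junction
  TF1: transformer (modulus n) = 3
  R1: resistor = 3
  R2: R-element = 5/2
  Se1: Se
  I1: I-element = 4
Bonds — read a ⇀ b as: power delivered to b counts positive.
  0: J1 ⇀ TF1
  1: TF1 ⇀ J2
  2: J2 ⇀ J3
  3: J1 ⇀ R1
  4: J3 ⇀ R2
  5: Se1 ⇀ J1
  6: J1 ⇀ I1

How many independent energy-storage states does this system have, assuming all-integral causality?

bond 5 →J1  (source Se1 imposes e)
bond 0 →TF1  (common-e at J1 fixed by 5)
bond 3 →R1  (J1: bond 5 brought effort, rest push out)
bond 6 →I1  (common-e at J1 fixed by 5)
bond 1 →J2  (TF1 one-in-one-out from 0)
bond 2 →J3  (0-jn J2 has e-setter on 1)
bond 4 →R2  (J3 effort already set via bond 2)

1  (I1 all integral)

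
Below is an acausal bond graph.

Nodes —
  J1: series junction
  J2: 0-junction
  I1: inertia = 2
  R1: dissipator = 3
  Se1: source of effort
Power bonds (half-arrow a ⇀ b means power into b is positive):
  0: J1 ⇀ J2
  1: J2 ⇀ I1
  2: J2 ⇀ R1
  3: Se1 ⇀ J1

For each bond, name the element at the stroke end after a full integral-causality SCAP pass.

#0 →J2
#1 →I1
#2 →R1
#3 →J1

b3 →J1  (Se1 (Se) sets effort on bond)
b0 →J2  (closing 1-jn rule on J1)
b1 →I1  (0-jn J2 has e-setter on 0)
b2 →R1  (J2 effort already set via bond 0)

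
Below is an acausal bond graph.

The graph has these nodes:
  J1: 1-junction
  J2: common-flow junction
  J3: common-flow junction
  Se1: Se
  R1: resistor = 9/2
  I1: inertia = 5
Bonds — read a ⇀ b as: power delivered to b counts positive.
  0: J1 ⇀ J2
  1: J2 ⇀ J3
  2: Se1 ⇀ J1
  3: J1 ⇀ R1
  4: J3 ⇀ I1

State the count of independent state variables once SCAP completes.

bond 2 stroke→J1  (source Se1 imposes e)
bond 4 stroke→I1  (I1 outputs flow p/I1)
bond 1 stroke→J3  (1-jn J3 has f-setter on 4)
bond 0 stroke→J2  (1-jn J2 has f-setter on 1)
bond 3 stroke→J1  (J1 flow already set via bond 0)

1  (I1 all integral)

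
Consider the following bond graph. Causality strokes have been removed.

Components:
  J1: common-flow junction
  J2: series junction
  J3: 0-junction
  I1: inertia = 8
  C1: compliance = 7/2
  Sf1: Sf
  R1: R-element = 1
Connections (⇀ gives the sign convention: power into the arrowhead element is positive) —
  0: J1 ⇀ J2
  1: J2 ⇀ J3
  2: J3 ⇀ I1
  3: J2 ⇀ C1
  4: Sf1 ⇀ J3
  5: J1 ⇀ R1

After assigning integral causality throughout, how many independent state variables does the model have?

β4 stroke at Sf1  (Sf1: flow source, stroke at near end)
β2 stroke at I1  (I1 integral (f out))
β1 stroke at J3  (J3 needs exactly one e-in)
β0 stroke at J2  (1-jn J2 has f-setter on 1)
β3 stroke at J2  (common-f at J2 fixed by 1)
β5 stroke at J1  (common-f at J1 fixed by 0)

2  (C1, I1 all integral)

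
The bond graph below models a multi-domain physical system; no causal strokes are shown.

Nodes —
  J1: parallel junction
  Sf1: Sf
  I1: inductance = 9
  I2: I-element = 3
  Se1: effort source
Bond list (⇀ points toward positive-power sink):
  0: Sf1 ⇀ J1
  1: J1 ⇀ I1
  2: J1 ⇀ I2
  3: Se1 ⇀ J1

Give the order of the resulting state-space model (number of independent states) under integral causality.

b0 stroke at Sf1  (Sf1: flow source, stroke at near end)
b3 stroke at J1  (Se1: effort source, stroke at far end)
b1 stroke at I1  (0-jn J1 has e-setter on 3)
b2 stroke at I2  (J1 effort already set via bond 3)

2  (I1, I2 all integral)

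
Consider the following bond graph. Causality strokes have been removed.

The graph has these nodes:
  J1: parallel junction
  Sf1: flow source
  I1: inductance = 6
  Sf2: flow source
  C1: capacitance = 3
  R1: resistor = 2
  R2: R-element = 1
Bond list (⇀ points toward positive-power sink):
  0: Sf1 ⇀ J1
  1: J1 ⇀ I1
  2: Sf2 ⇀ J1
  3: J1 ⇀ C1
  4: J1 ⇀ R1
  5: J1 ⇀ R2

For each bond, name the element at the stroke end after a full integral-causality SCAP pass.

#0 stroke at Sf1  (source Sf1 imposes f)
#2 stroke at Sf2  (source Sf2 imposes f)
#1 stroke at I1  (I1: I, integral causality)
#3 stroke at J1  (prefer integral on C1)
#4 stroke at R1  (J1: bond 3 brought effort, rest push out)
#5 stroke at R2  (0-jn J1 has e-setter on 3)

β0 stroke at Sf1
β1 stroke at I1
β2 stroke at Sf2
β3 stroke at J1
β4 stroke at R1
β5 stroke at R2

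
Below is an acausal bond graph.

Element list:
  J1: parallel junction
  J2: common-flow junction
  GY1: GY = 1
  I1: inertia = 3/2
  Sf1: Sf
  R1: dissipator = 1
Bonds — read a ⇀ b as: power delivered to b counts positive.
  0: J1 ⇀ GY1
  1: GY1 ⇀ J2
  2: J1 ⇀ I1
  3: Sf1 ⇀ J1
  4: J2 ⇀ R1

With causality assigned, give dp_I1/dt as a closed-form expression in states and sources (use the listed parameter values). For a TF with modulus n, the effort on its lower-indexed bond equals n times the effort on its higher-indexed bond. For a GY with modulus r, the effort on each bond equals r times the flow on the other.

b3 stroke→Sf1  (source Sf1 imposes f)
b2 stroke→I1  (I1 integral (f out))
b0 stroke→J1  (J1 needs exactly one e-in)
b1 stroke→J2  (GY1: gyrator matches bond 0)
b4 stroke→R1  (J2: last free bond brings flow in)

dp_I1/dt = F_Sf1 - 2*p_I1/3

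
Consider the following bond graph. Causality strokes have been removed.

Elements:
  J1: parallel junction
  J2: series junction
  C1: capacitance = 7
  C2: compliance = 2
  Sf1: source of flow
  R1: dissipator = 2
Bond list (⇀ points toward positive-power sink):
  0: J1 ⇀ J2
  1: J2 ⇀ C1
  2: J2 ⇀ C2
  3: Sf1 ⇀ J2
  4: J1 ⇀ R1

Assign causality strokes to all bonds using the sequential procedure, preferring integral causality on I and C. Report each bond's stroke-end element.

bond 0 stroke at J2
bond 1 stroke at J2
bond 2 stroke at J2
bond 3 stroke at Sf1
bond 4 stroke at J1

bond 3 |Sf1  (Sf1 fixes flow; stroke at Sf1)
bond 0 |J2  (J2: bond 3 brought flow, rest push out)
bond 1 |J2  (1-jn J2 has f-setter on 3)
bond 2 |J2  (1-jn J2 has f-setter on 3)
bond 4 |J1  (only one effort-in slot at J1)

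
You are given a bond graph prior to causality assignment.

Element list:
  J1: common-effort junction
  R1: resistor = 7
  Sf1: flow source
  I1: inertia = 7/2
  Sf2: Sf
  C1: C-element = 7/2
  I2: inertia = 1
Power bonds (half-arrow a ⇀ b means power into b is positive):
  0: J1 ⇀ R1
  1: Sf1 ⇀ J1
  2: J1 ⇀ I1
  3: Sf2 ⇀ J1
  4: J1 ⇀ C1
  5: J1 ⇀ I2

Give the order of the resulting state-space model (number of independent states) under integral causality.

β1 stroke→Sf1  (Sf1: flow source, stroke at near end)
β3 stroke→Sf2  (Sf2 (Sf) sets flow on bond)
β2 stroke→I1  (I1: I, integral causality)
β4 stroke→J1  (prefer integral on C1)
β0 stroke→R1  (0-jn J1 has e-setter on 4)
β5 stroke→I2  (J1: bond 4 brought effort, rest push out)

3  (C1, I1, I2 all integral)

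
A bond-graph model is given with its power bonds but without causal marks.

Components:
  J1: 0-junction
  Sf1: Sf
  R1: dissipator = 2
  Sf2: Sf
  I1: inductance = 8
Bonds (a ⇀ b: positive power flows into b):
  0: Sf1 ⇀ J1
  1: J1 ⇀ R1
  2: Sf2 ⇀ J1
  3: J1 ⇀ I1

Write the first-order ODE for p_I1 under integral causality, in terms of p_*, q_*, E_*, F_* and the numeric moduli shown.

bond 0 |Sf1  (Sf1 (Sf) sets flow on bond)
bond 2 |Sf2  (Sf2 (Sf) sets flow on bond)
bond 3 |I1  (I1 outputs flow p/I1)
bond 1 |J1  (only one effort-in slot at J1)

dp_I1/dt = 2*F_Sf1 + 2*F_Sf2 - p_I1/4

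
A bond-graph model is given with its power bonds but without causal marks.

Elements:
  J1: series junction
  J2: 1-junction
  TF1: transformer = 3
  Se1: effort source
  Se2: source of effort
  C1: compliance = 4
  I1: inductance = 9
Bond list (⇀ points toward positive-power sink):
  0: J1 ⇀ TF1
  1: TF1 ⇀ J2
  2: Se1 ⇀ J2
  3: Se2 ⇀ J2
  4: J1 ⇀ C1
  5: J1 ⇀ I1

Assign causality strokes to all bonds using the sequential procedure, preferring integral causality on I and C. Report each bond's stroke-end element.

#0 stroke at J1
#1 stroke at TF1
#2 stroke at J2
#3 stroke at J2
#4 stroke at J1
#5 stroke at I1

#2 stroke→J2  (Se1: effort source, stroke at far end)
#3 stroke→J2  (Se2: effort source, stroke at far end)
#1 stroke→TF1  (J2 needs exactly one f-in)
#0 stroke→J1  (TF TF1: opposite of bond 1)
#4 stroke→J1  (prefer integral on C1)
#5 stroke→I1  (only one flow-in slot at J1)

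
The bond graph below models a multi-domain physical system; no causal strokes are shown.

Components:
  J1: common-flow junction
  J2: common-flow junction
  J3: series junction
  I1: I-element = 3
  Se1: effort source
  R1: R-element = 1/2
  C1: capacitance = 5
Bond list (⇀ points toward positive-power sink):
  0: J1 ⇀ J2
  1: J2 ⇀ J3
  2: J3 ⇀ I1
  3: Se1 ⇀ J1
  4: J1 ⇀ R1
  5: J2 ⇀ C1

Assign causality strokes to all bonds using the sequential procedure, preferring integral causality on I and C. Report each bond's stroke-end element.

b0 stroke at J2
b1 stroke at J3
b2 stroke at I1
b3 stroke at J1
b4 stroke at J1
b5 stroke at J2

β3 |J1  (Se1 fixes effort; stroke away)
β2 |I1  (I1: I, integral causality)
β1 |J3  (J3: bond 2 brought flow, rest push out)
β0 |J2  (J2: bond 1 brought flow, rest push out)
β5 |J2  (J2: bond 1 brought flow, rest push out)
β4 |J1  (J1 flow already set via bond 0)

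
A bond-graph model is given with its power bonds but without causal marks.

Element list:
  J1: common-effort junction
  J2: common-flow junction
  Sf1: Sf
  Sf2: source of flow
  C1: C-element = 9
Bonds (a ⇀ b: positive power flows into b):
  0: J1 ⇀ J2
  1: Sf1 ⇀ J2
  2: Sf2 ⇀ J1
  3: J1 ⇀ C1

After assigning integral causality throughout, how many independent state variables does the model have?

1  (C1 all integral)

β1 |Sf1  (Sf1 fixes flow; stroke at Sf1)
β2 |Sf2  (Sf2 fixes flow; stroke at Sf2)
β0 |J2  (1-jn J2 has f-setter on 1)
β3 |J1  (closing 0-jn rule on J1)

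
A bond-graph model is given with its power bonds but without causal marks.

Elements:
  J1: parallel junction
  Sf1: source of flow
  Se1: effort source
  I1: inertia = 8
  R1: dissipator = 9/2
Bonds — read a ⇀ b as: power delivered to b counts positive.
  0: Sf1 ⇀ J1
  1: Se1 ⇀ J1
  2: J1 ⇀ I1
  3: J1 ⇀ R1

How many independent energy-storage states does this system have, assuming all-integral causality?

bond 0 →Sf1  (Sf1 (Sf) sets flow on bond)
bond 1 →J1  (Se1: effort source, stroke at far end)
bond 2 →I1  (0-jn J1 has e-setter on 1)
bond 3 →R1  (J1: bond 1 brought effort, rest push out)

1  (I1 all integral)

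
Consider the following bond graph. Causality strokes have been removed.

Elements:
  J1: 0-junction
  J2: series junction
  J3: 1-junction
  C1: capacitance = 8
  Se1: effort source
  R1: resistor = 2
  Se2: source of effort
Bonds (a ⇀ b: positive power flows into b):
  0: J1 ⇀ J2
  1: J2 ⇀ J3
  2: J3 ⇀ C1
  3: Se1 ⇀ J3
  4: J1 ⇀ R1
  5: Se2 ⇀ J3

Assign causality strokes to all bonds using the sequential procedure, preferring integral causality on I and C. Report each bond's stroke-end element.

β0 |J1
β1 |J2
β2 |J3
β3 |J3
β4 |R1
β5 |J3

b3 stroke→J3  (Se1 (Se) sets effort on bond)
b5 stroke→J3  (Se2 (Se) sets effort on bond)
b2 stroke→J3  (C1: C, integral causality)
b1 stroke→J2  (J3 needs exactly one f-in)
b0 stroke→J1  (J2 needs exactly one f-in)
b4 stroke→R1  (J1: bond 0 brought effort, rest push out)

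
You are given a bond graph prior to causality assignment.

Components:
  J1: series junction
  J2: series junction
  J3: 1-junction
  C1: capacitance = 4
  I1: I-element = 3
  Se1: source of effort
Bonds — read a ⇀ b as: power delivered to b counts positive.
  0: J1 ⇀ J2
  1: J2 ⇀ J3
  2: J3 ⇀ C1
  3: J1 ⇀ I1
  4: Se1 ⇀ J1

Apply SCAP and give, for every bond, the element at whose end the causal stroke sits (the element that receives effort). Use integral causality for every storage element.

b0 stroke at J1
b1 stroke at J2
b2 stroke at J3
b3 stroke at I1
b4 stroke at J1

#4 →J1  (Se1 fixes effort; stroke away)
#2 →J3  (C1 outputs effort q/C1)
#1 →J2  (J3: last free bond brings flow in)
#0 →J1  (J2: last free bond brings flow in)
#3 →I1  (J1: last free bond brings flow in)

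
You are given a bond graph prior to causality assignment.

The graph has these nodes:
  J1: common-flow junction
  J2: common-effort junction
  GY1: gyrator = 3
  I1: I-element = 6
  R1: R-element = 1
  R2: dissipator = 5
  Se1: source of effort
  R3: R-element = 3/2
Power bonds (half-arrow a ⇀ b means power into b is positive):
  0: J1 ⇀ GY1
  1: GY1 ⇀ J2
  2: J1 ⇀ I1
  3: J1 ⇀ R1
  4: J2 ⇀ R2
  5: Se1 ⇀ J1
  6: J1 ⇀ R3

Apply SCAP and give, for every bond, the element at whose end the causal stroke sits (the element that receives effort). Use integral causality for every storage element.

#5 stroke at J1  (Se1 fixes effort; stroke away)
#2 stroke at I1  (I1: I, integral causality)
#0 stroke at J1  (common-f at J1 fixed by 2)
#3 stroke at J1  (common-f at J1 fixed by 2)
#6 stroke at J1  (J1 flow already set via bond 2)
#1 stroke at J2  (GY1: gyrator matches bond 0)
#4 stroke at R2  (0-jn J2 has e-setter on 1)

β0 →J1
β1 →J2
β2 →I1
β3 →J1
β4 →R2
β5 →J1
β6 →J1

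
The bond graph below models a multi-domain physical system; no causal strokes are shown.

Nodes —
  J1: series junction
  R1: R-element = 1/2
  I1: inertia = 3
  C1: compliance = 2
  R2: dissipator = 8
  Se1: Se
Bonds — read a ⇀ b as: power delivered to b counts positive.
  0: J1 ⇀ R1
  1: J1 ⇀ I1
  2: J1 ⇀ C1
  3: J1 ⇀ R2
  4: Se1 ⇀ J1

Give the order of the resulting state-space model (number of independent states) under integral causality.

2  (C1, I1 all integral)

bond 4 |J1  (Se1: effort source, stroke at far end)
bond 1 |I1  (I1: I, integral causality)
bond 0 |J1  (J1: bond 1 brought flow, rest push out)
bond 2 |J1  (J1: bond 1 brought flow, rest push out)
bond 3 |J1  (1-jn J1 has f-setter on 1)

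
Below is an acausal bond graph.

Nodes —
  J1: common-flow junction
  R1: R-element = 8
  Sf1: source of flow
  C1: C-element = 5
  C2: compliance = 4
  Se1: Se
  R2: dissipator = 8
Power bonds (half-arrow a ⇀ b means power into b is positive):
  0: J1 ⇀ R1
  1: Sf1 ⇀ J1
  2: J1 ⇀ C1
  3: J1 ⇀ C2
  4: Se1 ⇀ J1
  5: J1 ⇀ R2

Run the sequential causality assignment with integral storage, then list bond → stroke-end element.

b0 →J1
b1 →Sf1
b2 →J1
b3 →J1
b4 →J1
b5 →J1

bond 1 stroke at Sf1  (source Sf1 imposes f)
bond 4 stroke at J1  (Se1 fixes effort; stroke away)
bond 0 stroke at J1  (1-jn J1 has f-setter on 1)
bond 2 stroke at J1  (J1 flow already set via bond 1)
bond 3 stroke at J1  (common-f at J1 fixed by 1)
bond 5 stroke at J1  (J1: bond 1 brought flow, rest push out)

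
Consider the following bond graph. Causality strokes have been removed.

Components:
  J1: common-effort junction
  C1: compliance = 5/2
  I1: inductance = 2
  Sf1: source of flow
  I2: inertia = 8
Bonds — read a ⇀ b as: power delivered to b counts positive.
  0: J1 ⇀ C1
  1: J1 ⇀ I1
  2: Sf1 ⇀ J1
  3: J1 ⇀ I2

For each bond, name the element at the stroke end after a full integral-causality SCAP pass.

#2 stroke→Sf1  (Sf1 fixes flow; stroke at Sf1)
#0 stroke→J1  (C1 outputs effort q/C1)
#1 stroke→I1  (common-e at J1 fixed by 0)
#3 stroke→I2  (J1: bond 0 brought effort, rest push out)

bond 0 stroke at J1
bond 1 stroke at I1
bond 2 stroke at Sf1
bond 3 stroke at I2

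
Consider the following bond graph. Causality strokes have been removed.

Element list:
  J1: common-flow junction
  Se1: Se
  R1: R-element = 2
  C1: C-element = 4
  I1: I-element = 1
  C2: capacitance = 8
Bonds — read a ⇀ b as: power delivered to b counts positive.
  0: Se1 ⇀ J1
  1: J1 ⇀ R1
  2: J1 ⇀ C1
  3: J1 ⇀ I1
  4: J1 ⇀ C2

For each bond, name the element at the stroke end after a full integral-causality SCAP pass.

b0 →J1  (Se1 fixes effort; stroke away)
b2 →J1  (C1: C, integral causality)
b3 →I1  (I1: I, integral causality)
b1 →J1  (1-jn J1 has f-setter on 3)
b4 →J1  (1-jn J1 has f-setter on 3)

#0 stroke→J1
#1 stroke→J1
#2 stroke→J1
#3 stroke→I1
#4 stroke→J1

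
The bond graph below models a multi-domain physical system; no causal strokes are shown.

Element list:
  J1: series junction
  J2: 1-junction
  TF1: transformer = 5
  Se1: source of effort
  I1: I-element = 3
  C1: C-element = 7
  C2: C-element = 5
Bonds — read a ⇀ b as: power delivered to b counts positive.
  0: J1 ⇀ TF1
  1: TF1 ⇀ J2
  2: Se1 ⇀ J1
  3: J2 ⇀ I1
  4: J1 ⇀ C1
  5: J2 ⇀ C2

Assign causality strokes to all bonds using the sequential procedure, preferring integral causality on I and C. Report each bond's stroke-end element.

#2 stroke at J1  (Se1: effort source, stroke at far end)
#3 stroke at I1  (prefer integral on I1)
#1 stroke at J2  (J2: bond 3 brought flow, rest push out)
#5 stroke at J2  (common-f at J2 fixed by 3)
#0 stroke at TF1  (TF TF1: opposite of bond 1)
#4 stroke at J1  (common-f at J1 fixed by 0)

b0 →TF1
b1 →J2
b2 →J1
b3 →I1
b4 →J1
b5 →J2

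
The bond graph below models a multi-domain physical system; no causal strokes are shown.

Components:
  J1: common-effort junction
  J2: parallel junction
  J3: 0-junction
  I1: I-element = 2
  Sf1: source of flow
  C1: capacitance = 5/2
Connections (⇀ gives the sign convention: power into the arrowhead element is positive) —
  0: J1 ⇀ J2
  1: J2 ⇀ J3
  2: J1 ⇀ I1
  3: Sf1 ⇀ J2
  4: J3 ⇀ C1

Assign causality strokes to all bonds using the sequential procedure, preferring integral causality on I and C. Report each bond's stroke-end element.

β3 |Sf1  (Sf1 (Sf) sets flow on bond)
β2 |I1  (I1 outputs flow p/I1)
β0 |J1  (closing 0-jn rule on J1)
β1 |J2  (only one effort-in slot at J2)
β4 |J3  (J3: last free bond brings effort in)

bond 0 →J1
bond 1 →J2
bond 2 →I1
bond 3 →Sf1
bond 4 →J3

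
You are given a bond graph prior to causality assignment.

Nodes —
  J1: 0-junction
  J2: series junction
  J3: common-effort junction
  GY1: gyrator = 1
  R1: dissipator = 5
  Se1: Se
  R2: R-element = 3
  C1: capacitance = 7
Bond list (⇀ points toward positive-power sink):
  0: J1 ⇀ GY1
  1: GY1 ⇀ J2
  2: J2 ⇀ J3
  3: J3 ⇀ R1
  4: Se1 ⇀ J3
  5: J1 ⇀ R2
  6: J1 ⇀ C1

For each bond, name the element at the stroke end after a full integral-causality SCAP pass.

β4 →J3  (Se1 (Se) sets effort on bond)
β2 →J2  (J3: bond 4 brought effort, rest push out)
β3 →R1  (common-e at J3 fixed by 4)
β1 →GY1  (only one flow-in slot at J2)
β0 →GY1  (GY1 both-in/both-out from 1)
β6 →J1  (C1 outputs effort q/C1)
β5 →R2  (0-jn J1 has e-setter on 6)

β0 →GY1
β1 →GY1
β2 →J2
β3 →R1
β4 →J3
β5 →R2
β6 →J1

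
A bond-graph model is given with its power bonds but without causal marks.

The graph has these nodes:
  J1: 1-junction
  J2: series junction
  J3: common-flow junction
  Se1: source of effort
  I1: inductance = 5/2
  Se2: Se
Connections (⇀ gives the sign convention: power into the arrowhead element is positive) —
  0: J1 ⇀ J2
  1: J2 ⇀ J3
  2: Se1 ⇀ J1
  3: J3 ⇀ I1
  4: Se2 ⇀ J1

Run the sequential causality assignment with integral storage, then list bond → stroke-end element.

bond 2 stroke→J1  (Se1 fixes effort; stroke away)
bond 4 stroke→J1  (Se2: effort source, stroke at far end)
bond 0 stroke→J2  (J1: last free bond brings flow in)
bond 1 stroke→J3  (only one flow-in slot at J2)
bond 3 stroke→I1  (only one flow-in slot at J3)

bond 0 stroke at J2
bond 1 stroke at J3
bond 2 stroke at J1
bond 3 stroke at I1
bond 4 stroke at J1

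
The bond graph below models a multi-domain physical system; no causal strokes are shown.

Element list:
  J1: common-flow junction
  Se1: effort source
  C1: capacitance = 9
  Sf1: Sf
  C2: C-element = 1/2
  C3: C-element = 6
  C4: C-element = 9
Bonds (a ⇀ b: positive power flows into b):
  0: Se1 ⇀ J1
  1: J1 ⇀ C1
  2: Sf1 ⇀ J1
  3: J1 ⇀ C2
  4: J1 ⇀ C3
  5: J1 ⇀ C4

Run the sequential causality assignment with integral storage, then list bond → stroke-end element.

β0 |J1
β1 |J1
β2 |Sf1
β3 |J1
β4 |J1
β5 |J1

β0 stroke at J1  (Se1 fixes effort; stroke away)
β2 stroke at Sf1  (Sf1 fixes flow; stroke at Sf1)
β1 stroke at J1  (J1: bond 2 brought flow, rest push out)
β3 stroke at J1  (common-f at J1 fixed by 2)
β4 stroke at J1  (1-jn J1 has f-setter on 2)
β5 stroke at J1  (J1 flow already set via bond 2)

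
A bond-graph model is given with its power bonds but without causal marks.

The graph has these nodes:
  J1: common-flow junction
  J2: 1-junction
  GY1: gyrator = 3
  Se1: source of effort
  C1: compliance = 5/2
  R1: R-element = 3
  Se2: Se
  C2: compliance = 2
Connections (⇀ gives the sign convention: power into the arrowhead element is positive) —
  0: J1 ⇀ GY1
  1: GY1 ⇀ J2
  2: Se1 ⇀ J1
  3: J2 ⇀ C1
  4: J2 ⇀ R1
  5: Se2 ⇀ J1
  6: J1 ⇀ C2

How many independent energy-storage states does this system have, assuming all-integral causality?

b2 stroke at J1  (Se1: effort source, stroke at far end)
b5 stroke at J1  (Se2 (Se) sets effort on bond)
b3 stroke at J2  (C1 outputs effort q/C1)
b6 stroke at J1  (C2: C, integral causality)
b0 stroke at GY1  (J1 needs exactly one f-in)
b1 stroke at GY1  (GY GY1: same side as bond 0)
b4 stroke at J2  (common-f at J2 fixed by 1)

2  (C1, C2 all integral)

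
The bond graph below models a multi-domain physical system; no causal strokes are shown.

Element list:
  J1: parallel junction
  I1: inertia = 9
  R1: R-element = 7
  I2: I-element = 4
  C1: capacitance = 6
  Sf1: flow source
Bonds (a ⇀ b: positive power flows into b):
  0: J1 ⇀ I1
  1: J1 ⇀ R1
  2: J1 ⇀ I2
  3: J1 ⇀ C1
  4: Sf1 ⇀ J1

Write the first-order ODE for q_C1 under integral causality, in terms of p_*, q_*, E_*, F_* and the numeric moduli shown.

dq_C1/dt = F_Sf1 - p_I1/9 - p_I2/4 - q_C1/42

β4 |Sf1  (Sf1 fixes flow; stroke at Sf1)
β0 |I1  (I1 integral (f out))
β2 |I2  (I2: I, integral causality)
β3 |J1  (C1: C, integral causality)
β1 |R1  (common-e at J1 fixed by 3)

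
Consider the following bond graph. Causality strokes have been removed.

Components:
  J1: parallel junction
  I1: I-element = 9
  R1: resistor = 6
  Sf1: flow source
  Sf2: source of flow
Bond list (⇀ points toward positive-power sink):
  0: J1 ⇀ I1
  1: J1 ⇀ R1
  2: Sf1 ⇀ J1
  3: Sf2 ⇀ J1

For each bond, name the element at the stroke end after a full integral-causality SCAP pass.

bond 2 stroke→Sf1  (source Sf1 imposes f)
bond 3 stroke→Sf2  (Sf2: flow source, stroke at near end)
bond 0 stroke→I1  (prefer integral on I1)
bond 1 stroke→J1  (closing 0-jn rule on J1)

b0 stroke at I1
b1 stroke at J1
b2 stroke at Sf1
b3 stroke at Sf2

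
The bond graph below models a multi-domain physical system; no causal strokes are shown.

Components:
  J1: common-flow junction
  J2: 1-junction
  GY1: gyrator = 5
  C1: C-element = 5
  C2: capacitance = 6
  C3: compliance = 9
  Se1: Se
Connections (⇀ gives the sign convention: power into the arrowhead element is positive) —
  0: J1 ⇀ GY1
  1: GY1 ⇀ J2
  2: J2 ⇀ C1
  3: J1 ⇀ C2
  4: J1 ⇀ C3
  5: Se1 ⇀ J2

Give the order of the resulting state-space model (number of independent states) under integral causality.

3  (C1, C2, C3 all integral)

b5 stroke→J2  (Se1: effort source, stroke at far end)
b2 stroke→J2  (C1 integral (e out))
b1 stroke→GY1  (J2: last free bond brings flow in)
b0 stroke→GY1  (through GY1, causality inverts; strokes same side of GY1)
b3 stroke→J1  (J1: bond 0 brought flow, rest push out)
b4 stroke→J1  (common-f at J1 fixed by 0)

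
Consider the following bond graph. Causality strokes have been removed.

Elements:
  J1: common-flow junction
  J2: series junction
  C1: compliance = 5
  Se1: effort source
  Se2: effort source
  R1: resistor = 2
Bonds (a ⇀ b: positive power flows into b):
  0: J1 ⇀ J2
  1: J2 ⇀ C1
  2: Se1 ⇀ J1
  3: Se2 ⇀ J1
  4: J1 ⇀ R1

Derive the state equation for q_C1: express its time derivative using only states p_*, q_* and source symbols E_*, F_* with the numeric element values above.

dq_C1/dt = E_Se1/2 + E_Se2/2 - q_C1/10

#2 |J1  (Se1: effort source, stroke at far end)
#3 |J1  (source Se2 imposes e)
#1 |J2  (C1 integral (e out))
#0 |J1  (closing 1-jn rule on J2)
#4 |R1  (closing 1-jn rule on J1)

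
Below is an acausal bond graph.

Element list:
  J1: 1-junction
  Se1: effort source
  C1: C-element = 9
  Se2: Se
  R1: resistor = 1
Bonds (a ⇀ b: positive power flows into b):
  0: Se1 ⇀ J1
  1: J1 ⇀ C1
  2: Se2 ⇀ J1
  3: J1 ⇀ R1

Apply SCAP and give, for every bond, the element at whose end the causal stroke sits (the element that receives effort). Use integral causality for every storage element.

#0 →J1  (source Se1 imposes e)
#2 →J1  (source Se2 imposes e)
#1 →J1  (C1: C, integral causality)
#3 →R1  (closing 1-jn rule on J1)

β0 stroke→J1
β1 stroke→J1
β2 stroke→J1
β3 stroke→R1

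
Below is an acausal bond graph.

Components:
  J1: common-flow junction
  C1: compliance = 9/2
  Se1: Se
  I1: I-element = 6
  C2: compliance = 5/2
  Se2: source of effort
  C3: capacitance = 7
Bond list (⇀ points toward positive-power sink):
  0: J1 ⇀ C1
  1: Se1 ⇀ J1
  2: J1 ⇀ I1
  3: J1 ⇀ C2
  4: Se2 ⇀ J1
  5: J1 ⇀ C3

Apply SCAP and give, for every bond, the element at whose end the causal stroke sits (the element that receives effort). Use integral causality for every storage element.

β1 →J1  (Se1 (Se) sets effort on bond)
β4 →J1  (Se2: effort source, stroke at far end)
β0 →J1  (prefer integral on C1)
β2 →I1  (I1 outputs flow p/I1)
β3 →J1  (J1 flow already set via bond 2)
β5 →J1  (1-jn J1 has f-setter on 2)

β0 stroke at J1
β1 stroke at J1
β2 stroke at I1
β3 stroke at J1
β4 stroke at J1
β5 stroke at J1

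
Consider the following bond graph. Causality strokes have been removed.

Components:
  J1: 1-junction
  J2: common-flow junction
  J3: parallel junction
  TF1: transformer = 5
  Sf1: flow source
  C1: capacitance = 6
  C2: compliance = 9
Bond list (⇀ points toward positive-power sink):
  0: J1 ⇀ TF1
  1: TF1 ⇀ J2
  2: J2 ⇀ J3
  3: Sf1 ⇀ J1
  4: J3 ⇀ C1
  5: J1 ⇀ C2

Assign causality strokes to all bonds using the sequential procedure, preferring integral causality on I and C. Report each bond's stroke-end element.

#0 →J1
#1 →TF1
#2 →J2
#3 →Sf1
#4 →J3
#5 →J1

#3 stroke at Sf1  (Sf1 (Sf) sets flow on bond)
#0 stroke at J1  (common-f at J1 fixed by 3)
#5 stroke at J1  (1-jn J1 has f-setter on 3)
#1 stroke at TF1  (TF1 one-in-one-out from 0)
#2 stroke at J2  (1-jn J2 has f-setter on 1)
#4 stroke at J3  (only one effort-in slot at J3)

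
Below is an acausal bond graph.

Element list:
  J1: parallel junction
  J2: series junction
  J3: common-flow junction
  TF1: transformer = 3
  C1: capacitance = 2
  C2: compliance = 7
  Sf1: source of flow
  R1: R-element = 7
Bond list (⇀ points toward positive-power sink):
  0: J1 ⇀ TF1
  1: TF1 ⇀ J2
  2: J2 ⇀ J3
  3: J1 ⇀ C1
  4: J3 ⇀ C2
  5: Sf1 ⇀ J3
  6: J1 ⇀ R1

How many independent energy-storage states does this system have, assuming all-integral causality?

2  (C1, C2 all integral)

b5 stroke→Sf1  (Sf1 fixes flow; stroke at Sf1)
b2 stroke→J3  (J3 flow already set via bond 5)
b4 stroke→J3  (J3 flow already set via bond 5)
b1 stroke→J2  (J2 flow already set via bond 2)
b0 stroke→TF1  (TF1 one-in-one-out from 1)
b3 stroke→J1  (C1 integral (e out))
b6 stroke→R1  (0-jn J1 has e-setter on 3)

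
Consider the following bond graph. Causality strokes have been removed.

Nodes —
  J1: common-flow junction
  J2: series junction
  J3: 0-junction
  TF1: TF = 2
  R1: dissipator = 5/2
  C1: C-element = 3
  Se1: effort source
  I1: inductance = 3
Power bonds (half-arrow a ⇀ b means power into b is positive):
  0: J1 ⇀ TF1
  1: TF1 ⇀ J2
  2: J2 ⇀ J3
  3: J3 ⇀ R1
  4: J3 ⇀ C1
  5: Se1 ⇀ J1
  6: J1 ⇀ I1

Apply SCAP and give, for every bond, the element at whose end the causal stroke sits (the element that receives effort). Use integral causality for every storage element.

β0 |J1
β1 |TF1
β2 |J2
β3 |R1
β4 |J3
β5 |J1
β6 |I1

#5 |J1  (Se1 fixes effort; stroke away)
#4 |J3  (C1: C, integral causality)
#2 |J2  (common-e at J3 fixed by 4)
#3 |R1  (J3: bond 4 brought effort, rest push out)
#1 |TF1  (closing 1-jn rule on J2)
#0 |J1  (TF TF1: opposite of bond 1)
#6 |I1  (closing 1-jn rule on J1)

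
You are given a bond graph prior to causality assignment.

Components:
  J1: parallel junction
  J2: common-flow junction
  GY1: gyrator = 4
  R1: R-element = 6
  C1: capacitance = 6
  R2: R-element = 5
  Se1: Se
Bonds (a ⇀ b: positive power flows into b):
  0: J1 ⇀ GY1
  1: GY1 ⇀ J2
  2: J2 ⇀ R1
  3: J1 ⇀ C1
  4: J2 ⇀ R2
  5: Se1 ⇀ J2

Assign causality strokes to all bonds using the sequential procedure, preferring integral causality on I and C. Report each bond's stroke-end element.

#5 stroke at J2  (Se1 fixes effort; stroke away)
#3 stroke at J1  (C1 outputs effort q/C1)
#0 stroke at GY1  (0-jn J1 has e-setter on 3)
#1 stroke at GY1  (through GY1, causality inverts; strokes same side of GY1)
#2 stroke at J2  (J2 flow already set via bond 1)
#4 stroke at J2  (common-f at J2 fixed by 1)

β0 |GY1
β1 |GY1
β2 |J2
β3 |J1
β4 |J2
β5 |J2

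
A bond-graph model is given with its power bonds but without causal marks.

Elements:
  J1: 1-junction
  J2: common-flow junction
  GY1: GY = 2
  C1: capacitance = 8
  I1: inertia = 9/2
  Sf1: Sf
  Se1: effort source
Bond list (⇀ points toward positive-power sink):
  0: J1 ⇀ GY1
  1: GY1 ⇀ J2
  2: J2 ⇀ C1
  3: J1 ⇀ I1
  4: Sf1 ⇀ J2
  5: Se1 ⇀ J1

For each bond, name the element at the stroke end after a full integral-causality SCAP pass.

#0 stroke at J1
#1 stroke at J2
#2 stroke at J2
#3 stroke at I1
#4 stroke at Sf1
#5 stroke at J1

#4 stroke→Sf1  (Sf1 (Sf) sets flow on bond)
#5 stroke→J1  (Se1 fixes effort; stroke away)
#1 stroke→J2  (J2: bond 4 brought flow, rest push out)
#2 stroke→J2  (1-jn J2 has f-setter on 4)
#0 stroke→J1  (GY1 both-in/both-out from 1)
#3 stroke→I1  (J1 needs exactly one f-in)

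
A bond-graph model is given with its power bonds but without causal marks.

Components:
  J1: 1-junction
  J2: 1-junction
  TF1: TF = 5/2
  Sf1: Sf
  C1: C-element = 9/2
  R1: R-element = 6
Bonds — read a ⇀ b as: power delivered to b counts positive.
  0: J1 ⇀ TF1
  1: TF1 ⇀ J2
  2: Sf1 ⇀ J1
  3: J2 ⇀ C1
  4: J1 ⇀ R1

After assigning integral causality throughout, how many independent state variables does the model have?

#2 |Sf1  (Sf1 fixes flow; stroke at Sf1)
#0 |J1  (1-jn J1 has f-setter on 2)
#4 |J1  (common-f at J1 fixed by 2)
#1 |TF1  (TF1 one-in-one-out from 0)
#3 |J2  (J2: bond 1 brought flow, rest push out)

1  (C1 all integral)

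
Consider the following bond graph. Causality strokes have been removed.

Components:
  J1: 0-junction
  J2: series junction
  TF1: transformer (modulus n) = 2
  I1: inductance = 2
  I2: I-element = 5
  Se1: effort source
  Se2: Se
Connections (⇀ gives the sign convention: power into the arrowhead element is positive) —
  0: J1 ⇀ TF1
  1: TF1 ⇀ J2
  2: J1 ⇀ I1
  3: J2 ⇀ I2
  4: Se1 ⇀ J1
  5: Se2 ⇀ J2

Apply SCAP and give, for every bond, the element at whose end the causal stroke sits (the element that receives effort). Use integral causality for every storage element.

bond 4 |J1  (Se1 (Se) sets effort on bond)
bond 5 |J2  (Se2 fixes effort; stroke away)
bond 0 |TF1  (0-jn J1 has e-setter on 4)
bond 2 |I1  (0-jn J1 has e-setter on 4)
bond 1 |J2  (TF TF1: opposite of bond 0)
bond 3 |I2  (J2 needs exactly one f-in)

b0 |TF1
b1 |J2
b2 |I1
b3 |I2
b4 |J1
b5 |J2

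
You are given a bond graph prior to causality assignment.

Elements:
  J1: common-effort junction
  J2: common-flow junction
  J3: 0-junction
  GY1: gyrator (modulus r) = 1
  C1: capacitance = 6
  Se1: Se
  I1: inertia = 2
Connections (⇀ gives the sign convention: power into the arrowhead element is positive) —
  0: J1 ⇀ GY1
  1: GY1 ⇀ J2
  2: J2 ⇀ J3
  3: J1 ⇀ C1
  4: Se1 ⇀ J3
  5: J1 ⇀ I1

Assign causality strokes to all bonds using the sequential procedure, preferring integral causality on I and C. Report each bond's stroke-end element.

β4 →J3  (Se1: effort source, stroke at far end)
β2 →J2  (0-jn J3 has e-setter on 4)
β1 →GY1  (J2: last free bond brings flow in)
β0 →GY1  (GY GY1: same side as bond 1)
β3 →J1  (prefer integral on C1)
β5 →I1  (common-e at J1 fixed by 3)

bond 0 |GY1
bond 1 |GY1
bond 2 |J2
bond 3 |J1
bond 4 |J3
bond 5 |I1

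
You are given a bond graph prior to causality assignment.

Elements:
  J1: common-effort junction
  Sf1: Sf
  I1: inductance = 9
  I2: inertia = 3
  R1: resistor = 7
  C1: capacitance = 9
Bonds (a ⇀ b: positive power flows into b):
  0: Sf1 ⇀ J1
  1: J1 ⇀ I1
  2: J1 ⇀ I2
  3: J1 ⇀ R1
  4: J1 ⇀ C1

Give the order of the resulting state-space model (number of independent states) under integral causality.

3  (C1, I1, I2 all integral)

#0 |Sf1  (source Sf1 imposes f)
#1 |I1  (I1 integral (f out))
#2 |I2  (I2: I, integral causality)
#4 |J1  (C1: C, integral causality)
#3 |R1  (0-jn J1 has e-setter on 4)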